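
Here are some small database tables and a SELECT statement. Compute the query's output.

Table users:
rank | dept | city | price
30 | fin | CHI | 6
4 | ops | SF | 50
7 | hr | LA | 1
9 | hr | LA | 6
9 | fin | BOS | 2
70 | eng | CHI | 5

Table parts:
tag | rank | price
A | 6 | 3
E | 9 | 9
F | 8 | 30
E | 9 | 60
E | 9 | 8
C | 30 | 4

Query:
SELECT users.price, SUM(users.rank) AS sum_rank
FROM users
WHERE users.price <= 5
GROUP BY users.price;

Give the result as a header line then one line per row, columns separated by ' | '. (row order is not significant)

== RESULT ==
users.price | sum_rank
1 | 7
2 | 9
5 | 70

Derivation:
After WHERE (3 rows):
users.rank | users.dept | users.city | users.price
7 | hr | LA | 1
9 | fin | BOS | 2
70 | eng | CHI | 5
After GROUP BY (3 rows):
users.price | sum_rank
1 | 7
2 | 9
5 | 70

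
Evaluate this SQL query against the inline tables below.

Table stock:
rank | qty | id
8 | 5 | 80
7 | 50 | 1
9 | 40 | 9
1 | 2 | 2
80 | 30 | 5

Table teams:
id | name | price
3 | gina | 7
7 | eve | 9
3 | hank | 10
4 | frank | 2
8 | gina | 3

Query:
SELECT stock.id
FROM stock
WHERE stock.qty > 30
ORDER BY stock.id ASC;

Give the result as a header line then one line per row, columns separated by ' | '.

== RESULT ==
stock.id
1
9

Derivation:
After WHERE (2 rows):
stock.rank | stock.qty | stock.id
7 | 50 | 1
9 | 40 | 9
After SELECT (2 rows):
stock.id
1
9
After ORDER BY (2 rows):
stock.id
1
9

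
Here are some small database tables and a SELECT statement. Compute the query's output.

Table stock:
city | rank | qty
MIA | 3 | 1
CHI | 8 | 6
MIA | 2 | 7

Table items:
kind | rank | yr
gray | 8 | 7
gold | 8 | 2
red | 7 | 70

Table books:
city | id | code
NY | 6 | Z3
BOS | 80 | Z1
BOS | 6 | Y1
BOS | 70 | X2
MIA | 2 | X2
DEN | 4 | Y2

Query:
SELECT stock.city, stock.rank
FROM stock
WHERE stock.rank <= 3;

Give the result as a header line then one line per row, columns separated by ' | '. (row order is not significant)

== RESULT ==
stock.city | stock.rank
MIA | 3
MIA | 2

Derivation:
After WHERE (2 rows):
stock.city | stock.rank | stock.qty
MIA | 3 | 1
MIA | 2 | 7
After SELECT (2 rows):
stock.city | stock.rank
MIA | 3
MIA | 2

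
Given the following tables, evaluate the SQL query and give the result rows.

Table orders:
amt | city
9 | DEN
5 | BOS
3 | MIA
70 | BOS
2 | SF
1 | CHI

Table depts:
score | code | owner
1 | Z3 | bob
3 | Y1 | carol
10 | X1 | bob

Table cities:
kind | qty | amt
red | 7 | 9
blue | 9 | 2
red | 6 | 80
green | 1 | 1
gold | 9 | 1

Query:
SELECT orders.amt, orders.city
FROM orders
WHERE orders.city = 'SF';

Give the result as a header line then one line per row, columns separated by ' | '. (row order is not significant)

== RESULT ==
orders.amt | orders.city
2 | SF

Derivation:
After WHERE (1 rows):
orders.amt | orders.city
2 | SF
After SELECT (1 rows):
orders.amt | orders.city
2 | SF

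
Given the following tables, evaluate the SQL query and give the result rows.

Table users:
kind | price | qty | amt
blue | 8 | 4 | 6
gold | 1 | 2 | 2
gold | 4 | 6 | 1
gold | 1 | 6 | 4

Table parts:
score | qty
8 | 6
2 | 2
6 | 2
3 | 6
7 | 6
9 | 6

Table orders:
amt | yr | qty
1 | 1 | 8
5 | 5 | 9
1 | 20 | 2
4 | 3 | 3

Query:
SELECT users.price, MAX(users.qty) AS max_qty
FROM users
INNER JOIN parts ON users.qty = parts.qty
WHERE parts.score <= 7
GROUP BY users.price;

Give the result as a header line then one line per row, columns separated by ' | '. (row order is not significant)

== RESULT ==
users.price | max_qty
1 | 6
4 | 6

Derivation:
After JOIN parts (10 rows):
users.kind | users.price | users.qty | users.amt | parts.score | parts.qty
gold | 1 | 2 | 2 | 2 | 2
gold | 1 | 2 | 2 | 6 | 2
gold | 4 | 6 | 1 | 8 | 6
gold | 4 | 6 | 1 | 3 | 6
gold | 4 | 6 | 1 | 7 | 6
gold | 4 | 6 | 1 | 9 | 6
gold | 1 | 6 | 4 | 8 | 6
gold | 1 | 6 | 4 | 3 | 6
gold | 1 | 6 | 4 | 7 | 6
gold | 1 | 6 | 4 | 9 | 6
After WHERE (6 rows):
users.kind | users.price | users.qty | users.amt | parts.score | parts.qty
gold | 1 | 2 | 2 | 2 | 2
gold | 1 | 2 | 2 | 6 | 2
gold | 4 | 6 | 1 | 3 | 6
gold | 4 | 6 | 1 | 7 | 6
gold | 1 | 6 | 4 | 3 | 6
gold | 1 | 6 | 4 | 7 | 6
After GROUP BY (2 rows):
users.price | max_qty
1 | 6
4 | 6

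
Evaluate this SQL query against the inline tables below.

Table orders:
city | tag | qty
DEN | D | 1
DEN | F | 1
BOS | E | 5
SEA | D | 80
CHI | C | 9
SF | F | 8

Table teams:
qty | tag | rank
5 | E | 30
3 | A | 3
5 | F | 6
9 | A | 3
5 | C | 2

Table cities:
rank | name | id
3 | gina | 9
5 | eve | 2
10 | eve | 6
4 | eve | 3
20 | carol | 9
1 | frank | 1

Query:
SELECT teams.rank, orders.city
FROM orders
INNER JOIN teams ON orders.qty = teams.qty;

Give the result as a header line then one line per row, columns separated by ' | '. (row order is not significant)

== RESULT ==
teams.rank | orders.city
30 | BOS
6 | BOS
2 | BOS
3 | CHI

Derivation:
After JOIN teams (4 rows):
orders.city | orders.tag | orders.qty | teams.qty | teams.tag | teams.rank
BOS | E | 5 | 5 | E | 30
BOS | E | 5 | 5 | F | 6
BOS | E | 5 | 5 | C | 2
CHI | C | 9 | 9 | A | 3
After SELECT (4 rows):
teams.rank | orders.city
30 | BOS
6 | BOS
2 | BOS
3 | CHI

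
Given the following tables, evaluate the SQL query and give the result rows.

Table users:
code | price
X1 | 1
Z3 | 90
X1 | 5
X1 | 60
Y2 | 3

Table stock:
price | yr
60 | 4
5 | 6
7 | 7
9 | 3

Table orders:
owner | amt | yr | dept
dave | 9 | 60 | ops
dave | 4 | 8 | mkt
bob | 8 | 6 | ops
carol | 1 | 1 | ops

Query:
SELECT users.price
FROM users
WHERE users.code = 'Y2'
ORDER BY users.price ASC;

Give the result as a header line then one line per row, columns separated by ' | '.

== RESULT ==
users.price
3

Derivation:
After WHERE (1 rows):
users.code | users.price
Y2 | 3
After SELECT (1 rows):
users.price
3
After ORDER BY (1 rows):
users.price
3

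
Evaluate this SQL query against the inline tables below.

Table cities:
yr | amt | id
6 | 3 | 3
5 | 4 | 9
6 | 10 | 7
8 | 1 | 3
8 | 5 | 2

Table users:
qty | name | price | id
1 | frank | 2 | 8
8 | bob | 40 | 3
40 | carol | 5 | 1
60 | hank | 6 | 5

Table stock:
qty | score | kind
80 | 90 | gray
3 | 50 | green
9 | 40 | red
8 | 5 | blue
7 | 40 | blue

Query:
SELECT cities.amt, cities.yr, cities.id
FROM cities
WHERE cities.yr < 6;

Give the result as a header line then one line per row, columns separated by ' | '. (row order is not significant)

After WHERE (1 rows):
cities.yr | cities.amt | cities.id
5 | 4 | 9
After SELECT (1 rows):
cities.amt | cities.yr | cities.id
4 | 5 | 9

== RESULT ==
cities.amt | cities.yr | cities.id
4 | 5 | 9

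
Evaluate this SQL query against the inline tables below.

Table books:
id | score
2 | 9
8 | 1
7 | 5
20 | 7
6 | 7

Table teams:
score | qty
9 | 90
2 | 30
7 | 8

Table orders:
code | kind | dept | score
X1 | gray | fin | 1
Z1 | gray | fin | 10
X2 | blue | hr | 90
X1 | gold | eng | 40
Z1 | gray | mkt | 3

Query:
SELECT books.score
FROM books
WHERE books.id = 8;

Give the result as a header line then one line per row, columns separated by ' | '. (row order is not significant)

After WHERE (1 rows):
books.id | books.score
8 | 1
After SELECT (1 rows):
books.score
1

== RESULT ==
books.score
1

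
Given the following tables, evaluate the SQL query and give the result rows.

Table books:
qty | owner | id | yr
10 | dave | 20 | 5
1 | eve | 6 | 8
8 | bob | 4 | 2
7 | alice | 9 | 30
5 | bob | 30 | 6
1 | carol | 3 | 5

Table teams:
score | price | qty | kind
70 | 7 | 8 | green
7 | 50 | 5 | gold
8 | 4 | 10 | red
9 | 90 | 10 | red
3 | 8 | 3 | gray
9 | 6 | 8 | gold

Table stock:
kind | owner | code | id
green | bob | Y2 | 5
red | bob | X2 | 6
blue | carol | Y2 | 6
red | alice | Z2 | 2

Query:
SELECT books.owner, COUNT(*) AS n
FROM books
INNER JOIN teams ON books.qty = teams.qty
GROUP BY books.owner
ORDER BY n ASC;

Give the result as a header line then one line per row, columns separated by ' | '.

After JOIN teams (5 rows):
books.qty | books.owner | books.id | books.yr | teams.score | teams.price | teams.qty | teams.kind
10 | dave | 20 | 5 | 8 | 4 | 10 | red
10 | dave | 20 | 5 | 9 | 90 | 10 | red
8 | bob | 4 | 2 | 70 | 7 | 8 | green
8 | bob | 4 | 2 | 9 | 6 | 8 | gold
5 | bob | 30 | 6 | 7 | 50 | 5 | gold
After GROUP BY (2 rows):
books.owner | n
dave | 2
bob | 3
After ORDER BY (2 rows):
books.owner | n
dave | 2
bob | 3

== RESULT ==
books.owner | n
dave | 2
bob | 3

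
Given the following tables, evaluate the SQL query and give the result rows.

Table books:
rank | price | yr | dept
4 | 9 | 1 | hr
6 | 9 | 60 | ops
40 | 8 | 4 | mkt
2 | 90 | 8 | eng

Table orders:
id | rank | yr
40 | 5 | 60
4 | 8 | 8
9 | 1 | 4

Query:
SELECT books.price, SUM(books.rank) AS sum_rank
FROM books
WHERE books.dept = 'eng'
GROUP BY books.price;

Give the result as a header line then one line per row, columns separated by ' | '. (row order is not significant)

After WHERE (1 rows):
books.rank | books.price | books.yr | books.dept
2 | 90 | 8 | eng
After GROUP BY (1 rows):
books.price | sum_rank
90 | 2

== RESULT ==
books.price | sum_rank
90 | 2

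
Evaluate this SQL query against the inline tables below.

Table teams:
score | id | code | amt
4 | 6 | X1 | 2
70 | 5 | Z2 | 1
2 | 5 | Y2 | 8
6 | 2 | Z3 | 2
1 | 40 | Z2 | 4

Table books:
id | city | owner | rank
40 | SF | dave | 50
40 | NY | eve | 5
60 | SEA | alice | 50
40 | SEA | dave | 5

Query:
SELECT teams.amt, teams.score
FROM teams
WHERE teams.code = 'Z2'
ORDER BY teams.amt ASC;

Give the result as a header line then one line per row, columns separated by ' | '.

== RESULT ==
teams.amt | teams.score
1 | 70
4 | 1

Derivation:
After WHERE (2 rows):
teams.score | teams.id | teams.code | teams.amt
70 | 5 | Z2 | 1
1 | 40 | Z2 | 4
After SELECT (2 rows):
teams.amt | teams.score
1 | 70
4 | 1
After ORDER BY (2 rows):
teams.amt | teams.score
1 | 70
4 | 1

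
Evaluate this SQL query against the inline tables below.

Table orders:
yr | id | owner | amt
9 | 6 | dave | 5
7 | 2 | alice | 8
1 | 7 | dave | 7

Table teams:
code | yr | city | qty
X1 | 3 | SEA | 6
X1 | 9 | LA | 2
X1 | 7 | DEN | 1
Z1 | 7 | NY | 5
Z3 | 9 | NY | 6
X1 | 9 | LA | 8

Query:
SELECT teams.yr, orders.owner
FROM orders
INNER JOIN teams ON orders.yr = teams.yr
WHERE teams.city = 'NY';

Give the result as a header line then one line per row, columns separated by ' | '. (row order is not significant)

== RESULT ==
teams.yr | orders.owner
9 | dave
7 | alice

Derivation:
After JOIN teams (5 rows):
orders.yr | orders.id | orders.owner | orders.amt | teams.code | teams.yr | teams.city | teams.qty
9 | 6 | dave | 5 | X1 | 9 | LA | 2
9 | 6 | dave | 5 | Z3 | 9 | NY | 6
9 | 6 | dave | 5 | X1 | 9 | LA | 8
7 | 2 | alice | 8 | X1 | 7 | DEN | 1
7 | 2 | alice | 8 | Z1 | 7 | NY | 5
After WHERE (2 rows):
orders.yr | orders.id | orders.owner | orders.amt | teams.code | teams.yr | teams.city | teams.qty
9 | 6 | dave | 5 | Z3 | 9 | NY | 6
7 | 2 | alice | 8 | Z1 | 7 | NY | 5
After SELECT (2 rows):
teams.yr | orders.owner
9 | dave
7 | alice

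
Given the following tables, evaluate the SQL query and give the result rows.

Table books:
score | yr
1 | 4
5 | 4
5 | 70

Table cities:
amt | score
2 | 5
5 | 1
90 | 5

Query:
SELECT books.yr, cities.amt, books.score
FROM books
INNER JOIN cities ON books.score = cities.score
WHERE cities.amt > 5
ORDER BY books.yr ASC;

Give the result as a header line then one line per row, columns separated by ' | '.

After JOIN cities (5 rows):
books.score | books.yr | cities.amt | cities.score
1 | 4 | 5 | 1
5 | 4 | 2 | 5
5 | 4 | 90 | 5
5 | 70 | 2 | 5
5 | 70 | 90 | 5
After WHERE (2 rows):
books.score | books.yr | cities.amt | cities.score
5 | 4 | 90 | 5
5 | 70 | 90 | 5
After SELECT (2 rows):
books.yr | cities.amt | books.score
4 | 90 | 5
70 | 90 | 5
After ORDER BY (2 rows):
books.yr | cities.amt | books.score
4 | 90 | 5
70 | 90 | 5

== RESULT ==
books.yr | cities.amt | books.score
4 | 90 | 5
70 | 90 | 5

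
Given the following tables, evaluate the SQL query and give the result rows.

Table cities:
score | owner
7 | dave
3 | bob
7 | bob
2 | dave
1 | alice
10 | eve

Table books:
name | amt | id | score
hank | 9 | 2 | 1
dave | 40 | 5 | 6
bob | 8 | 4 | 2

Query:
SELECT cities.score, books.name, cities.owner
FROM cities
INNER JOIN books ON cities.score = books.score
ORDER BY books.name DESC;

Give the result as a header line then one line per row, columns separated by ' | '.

After JOIN books (2 rows):
cities.score | cities.owner | books.name | books.amt | books.id | books.score
2 | dave | bob | 8 | 4 | 2
1 | alice | hank | 9 | 2 | 1
After SELECT (2 rows):
cities.score | books.name | cities.owner
2 | bob | dave
1 | hank | alice
After ORDER BY (2 rows):
cities.score | books.name | cities.owner
1 | hank | alice
2 | bob | dave

== RESULT ==
cities.score | books.name | cities.owner
1 | hank | alice
2 | bob | dave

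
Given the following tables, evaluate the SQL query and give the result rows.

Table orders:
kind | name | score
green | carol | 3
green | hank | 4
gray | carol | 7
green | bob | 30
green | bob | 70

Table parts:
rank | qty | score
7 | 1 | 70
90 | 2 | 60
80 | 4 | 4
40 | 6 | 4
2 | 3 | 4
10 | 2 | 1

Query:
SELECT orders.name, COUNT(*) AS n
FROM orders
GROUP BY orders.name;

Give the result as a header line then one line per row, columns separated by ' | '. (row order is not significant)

== RESULT ==
orders.name | n
carol | 2
hank | 1
bob | 2

Derivation:
After GROUP BY (3 rows):
orders.name | n
carol | 2
hank | 1
bob | 2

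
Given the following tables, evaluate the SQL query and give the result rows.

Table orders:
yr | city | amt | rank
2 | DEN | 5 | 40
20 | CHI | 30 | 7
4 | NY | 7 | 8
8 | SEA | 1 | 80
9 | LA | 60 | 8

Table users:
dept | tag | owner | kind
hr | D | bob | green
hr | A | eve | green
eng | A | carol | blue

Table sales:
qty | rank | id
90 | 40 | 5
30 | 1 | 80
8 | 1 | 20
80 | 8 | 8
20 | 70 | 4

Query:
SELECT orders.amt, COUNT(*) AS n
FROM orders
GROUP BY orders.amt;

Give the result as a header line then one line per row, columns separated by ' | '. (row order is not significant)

After GROUP BY (5 rows):
orders.amt | n
5 | 1
30 | 1
7 | 1
1 | 1
60 | 1

== RESULT ==
orders.amt | n
5 | 1
30 | 1
7 | 1
1 | 1
60 | 1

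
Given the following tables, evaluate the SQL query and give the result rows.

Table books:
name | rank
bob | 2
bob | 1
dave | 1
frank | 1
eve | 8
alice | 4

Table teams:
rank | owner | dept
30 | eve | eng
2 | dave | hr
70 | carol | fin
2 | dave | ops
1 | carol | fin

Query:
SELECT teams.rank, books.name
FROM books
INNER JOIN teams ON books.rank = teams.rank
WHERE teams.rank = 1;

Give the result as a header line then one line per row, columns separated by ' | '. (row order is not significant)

== RESULT ==
teams.rank | books.name
1 | bob
1 | dave
1 | frank

Derivation:
After JOIN teams (5 rows):
books.name | books.rank | teams.rank | teams.owner | teams.dept
bob | 2 | 2 | dave | hr
bob | 2 | 2 | dave | ops
bob | 1 | 1 | carol | fin
dave | 1 | 1 | carol | fin
frank | 1 | 1 | carol | fin
After WHERE (3 rows):
books.name | books.rank | teams.rank | teams.owner | teams.dept
bob | 1 | 1 | carol | fin
dave | 1 | 1 | carol | fin
frank | 1 | 1 | carol | fin
After SELECT (3 rows):
teams.rank | books.name
1 | bob
1 | dave
1 | frank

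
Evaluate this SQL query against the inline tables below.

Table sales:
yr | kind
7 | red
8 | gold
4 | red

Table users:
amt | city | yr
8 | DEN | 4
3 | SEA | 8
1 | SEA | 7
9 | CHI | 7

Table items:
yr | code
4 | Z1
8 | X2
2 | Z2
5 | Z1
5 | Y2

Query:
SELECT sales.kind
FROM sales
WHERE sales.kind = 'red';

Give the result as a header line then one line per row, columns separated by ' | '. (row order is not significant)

After WHERE (2 rows):
sales.yr | sales.kind
7 | red
4 | red
After SELECT (2 rows):
sales.kind
red
red

== RESULT ==
sales.kind
red
red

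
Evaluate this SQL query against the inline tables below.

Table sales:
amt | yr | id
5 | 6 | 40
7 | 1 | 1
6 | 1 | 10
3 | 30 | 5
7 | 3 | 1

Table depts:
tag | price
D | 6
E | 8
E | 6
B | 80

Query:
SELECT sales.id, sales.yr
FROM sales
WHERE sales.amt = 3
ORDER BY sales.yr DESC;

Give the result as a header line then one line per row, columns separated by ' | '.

After WHERE (1 rows):
sales.amt | sales.yr | sales.id
3 | 30 | 5
After SELECT (1 rows):
sales.id | sales.yr
5 | 30
After ORDER BY (1 rows):
sales.id | sales.yr
5 | 30

== RESULT ==
sales.id | sales.yr
5 | 30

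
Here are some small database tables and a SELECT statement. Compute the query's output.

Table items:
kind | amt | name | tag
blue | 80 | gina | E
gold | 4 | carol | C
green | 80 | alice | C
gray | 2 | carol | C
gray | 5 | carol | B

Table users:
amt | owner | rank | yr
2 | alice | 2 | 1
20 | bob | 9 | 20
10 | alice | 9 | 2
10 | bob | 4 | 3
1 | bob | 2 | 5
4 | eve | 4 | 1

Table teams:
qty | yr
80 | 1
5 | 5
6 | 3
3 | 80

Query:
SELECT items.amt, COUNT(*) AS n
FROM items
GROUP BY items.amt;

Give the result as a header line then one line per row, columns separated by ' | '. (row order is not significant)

After GROUP BY (4 rows):
items.amt | n
80 | 2
4 | 1
2 | 1
5 | 1

== RESULT ==
items.amt | n
80 | 2
4 | 1
2 | 1
5 | 1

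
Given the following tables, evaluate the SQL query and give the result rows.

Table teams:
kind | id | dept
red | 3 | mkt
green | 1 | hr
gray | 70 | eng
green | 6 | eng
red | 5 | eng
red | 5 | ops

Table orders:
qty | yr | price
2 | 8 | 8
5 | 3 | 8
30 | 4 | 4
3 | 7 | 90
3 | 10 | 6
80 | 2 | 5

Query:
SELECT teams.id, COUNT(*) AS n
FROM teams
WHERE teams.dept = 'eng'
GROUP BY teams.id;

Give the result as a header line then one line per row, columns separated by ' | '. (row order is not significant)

== RESULT ==
teams.id | n
70 | 1
6 | 1
5 | 1

Derivation:
After WHERE (3 rows):
teams.kind | teams.id | teams.dept
gray | 70 | eng
green | 6 | eng
red | 5 | eng
After GROUP BY (3 rows):
teams.id | n
70 | 1
6 | 1
5 | 1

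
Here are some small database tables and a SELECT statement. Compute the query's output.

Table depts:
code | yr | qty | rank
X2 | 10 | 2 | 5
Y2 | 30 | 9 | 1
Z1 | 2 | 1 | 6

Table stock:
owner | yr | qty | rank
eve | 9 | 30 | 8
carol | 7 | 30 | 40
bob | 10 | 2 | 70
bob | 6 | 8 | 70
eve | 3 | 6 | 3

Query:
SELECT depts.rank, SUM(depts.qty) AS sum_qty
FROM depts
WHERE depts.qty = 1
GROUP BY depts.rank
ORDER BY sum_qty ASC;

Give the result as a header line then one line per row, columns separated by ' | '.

After WHERE (1 rows):
depts.code | depts.yr | depts.qty | depts.rank
Z1 | 2 | 1 | 6
After GROUP BY (1 rows):
depts.rank | sum_qty
6 | 1
After ORDER BY (1 rows):
depts.rank | sum_qty
6 | 1

== RESULT ==
depts.rank | sum_qty
6 | 1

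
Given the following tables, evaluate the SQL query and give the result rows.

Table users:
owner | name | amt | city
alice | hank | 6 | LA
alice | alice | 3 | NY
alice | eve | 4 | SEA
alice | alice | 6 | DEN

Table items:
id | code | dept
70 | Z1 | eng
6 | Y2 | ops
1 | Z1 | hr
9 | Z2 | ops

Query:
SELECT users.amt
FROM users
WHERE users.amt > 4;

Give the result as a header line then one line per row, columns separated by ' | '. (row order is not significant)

== RESULT ==
users.amt
6
6

Derivation:
After WHERE (2 rows):
users.owner | users.name | users.amt | users.city
alice | hank | 6 | LA
alice | alice | 6 | DEN
After SELECT (2 rows):
users.amt
6
6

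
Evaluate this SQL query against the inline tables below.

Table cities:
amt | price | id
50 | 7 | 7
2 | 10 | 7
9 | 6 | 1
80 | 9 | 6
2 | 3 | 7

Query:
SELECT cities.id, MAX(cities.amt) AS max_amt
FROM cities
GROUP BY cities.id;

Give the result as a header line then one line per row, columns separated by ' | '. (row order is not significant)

== RESULT ==
cities.id | max_amt
7 | 50
1 | 9
6 | 80

Derivation:
After GROUP BY (3 rows):
cities.id | max_amt
7 | 50
1 | 9
6 | 80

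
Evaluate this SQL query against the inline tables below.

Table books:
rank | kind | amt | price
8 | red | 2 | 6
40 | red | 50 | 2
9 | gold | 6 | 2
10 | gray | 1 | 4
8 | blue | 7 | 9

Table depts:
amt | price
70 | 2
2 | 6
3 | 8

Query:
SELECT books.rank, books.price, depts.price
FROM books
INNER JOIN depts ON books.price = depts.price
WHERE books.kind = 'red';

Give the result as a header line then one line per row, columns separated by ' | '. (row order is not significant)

== RESULT ==
books.rank | books.price | depts.price
8 | 6 | 6
40 | 2 | 2

Derivation:
After JOIN depts (3 rows):
books.rank | books.kind | books.amt | books.price | depts.amt | depts.price
8 | red | 2 | 6 | 2 | 6
40 | red | 50 | 2 | 70 | 2
9 | gold | 6 | 2 | 70 | 2
After WHERE (2 rows):
books.rank | books.kind | books.amt | books.price | depts.amt | depts.price
8 | red | 2 | 6 | 2 | 6
40 | red | 50 | 2 | 70 | 2
After SELECT (2 rows):
books.rank | books.price | depts.price
8 | 6 | 6
40 | 2 | 2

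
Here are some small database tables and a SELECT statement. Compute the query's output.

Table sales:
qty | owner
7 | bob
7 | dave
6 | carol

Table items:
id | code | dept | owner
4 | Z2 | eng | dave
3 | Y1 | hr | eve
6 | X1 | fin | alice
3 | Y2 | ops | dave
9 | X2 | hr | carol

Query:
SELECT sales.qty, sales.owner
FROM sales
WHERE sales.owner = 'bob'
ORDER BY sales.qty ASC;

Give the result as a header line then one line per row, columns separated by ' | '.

== RESULT ==
sales.qty | sales.owner
7 | bob

Derivation:
After WHERE (1 rows):
sales.qty | sales.owner
7 | bob
After SELECT (1 rows):
sales.qty | sales.owner
7 | bob
After ORDER BY (1 rows):
sales.qty | sales.owner
7 | bob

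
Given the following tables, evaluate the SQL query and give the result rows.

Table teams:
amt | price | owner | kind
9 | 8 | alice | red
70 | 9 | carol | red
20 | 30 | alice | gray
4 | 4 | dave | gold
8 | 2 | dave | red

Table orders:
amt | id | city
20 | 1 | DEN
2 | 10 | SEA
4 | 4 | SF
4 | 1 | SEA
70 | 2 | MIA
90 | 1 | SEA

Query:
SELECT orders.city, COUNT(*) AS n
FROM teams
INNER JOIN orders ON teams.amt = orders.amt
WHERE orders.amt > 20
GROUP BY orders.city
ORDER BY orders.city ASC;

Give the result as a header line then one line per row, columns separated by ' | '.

After JOIN orders (4 rows):
teams.amt | teams.price | teams.owner | teams.kind | orders.amt | orders.id | orders.city
70 | 9 | carol | red | 70 | 2 | MIA
20 | 30 | alice | gray | 20 | 1 | DEN
4 | 4 | dave | gold | 4 | 4 | SF
4 | 4 | dave | gold | 4 | 1 | SEA
After WHERE (1 rows):
teams.amt | teams.price | teams.owner | teams.kind | orders.amt | orders.id | orders.city
70 | 9 | carol | red | 70 | 2 | MIA
After GROUP BY (1 rows):
orders.city | n
MIA | 1
After ORDER BY (1 rows):
orders.city | n
MIA | 1

== RESULT ==
orders.city | n
MIA | 1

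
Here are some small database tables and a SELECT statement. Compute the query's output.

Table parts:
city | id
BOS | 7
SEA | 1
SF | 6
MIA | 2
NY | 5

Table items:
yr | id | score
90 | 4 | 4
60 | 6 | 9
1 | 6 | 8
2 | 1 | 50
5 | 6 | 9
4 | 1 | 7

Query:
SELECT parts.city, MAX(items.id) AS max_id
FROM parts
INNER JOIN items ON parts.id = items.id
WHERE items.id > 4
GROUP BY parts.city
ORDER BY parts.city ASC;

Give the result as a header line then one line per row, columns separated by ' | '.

== RESULT ==
parts.city | max_id
SF | 6

Derivation:
After JOIN items (5 rows):
parts.city | parts.id | items.yr | items.id | items.score
SEA | 1 | 2 | 1 | 50
SEA | 1 | 4 | 1 | 7
SF | 6 | 60 | 6 | 9
SF | 6 | 1 | 6 | 8
SF | 6 | 5 | 6 | 9
After WHERE (3 rows):
parts.city | parts.id | items.yr | items.id | items.score
SF | 6 | 60 | 6 | 9
SF | 6 | 1 | 6 | 8
SF | 6 | 5 | 6 | 9
After GROUP BY (1 rows):
parts.city | max_id
SF | 6
After ORDER BY (1 rows):
parts.city | max_id
SF | 6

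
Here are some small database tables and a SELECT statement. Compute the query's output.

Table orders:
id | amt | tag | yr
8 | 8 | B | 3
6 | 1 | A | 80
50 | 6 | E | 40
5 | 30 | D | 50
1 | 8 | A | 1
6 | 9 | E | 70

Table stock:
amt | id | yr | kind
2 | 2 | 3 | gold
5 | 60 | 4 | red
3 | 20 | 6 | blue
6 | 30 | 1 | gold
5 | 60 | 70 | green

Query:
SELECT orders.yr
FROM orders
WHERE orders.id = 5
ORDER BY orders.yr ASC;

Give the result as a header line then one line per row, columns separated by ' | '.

After WHERE (1 rows):
orders.id | orders.amt | orders.tag | orders.yr
5 | 30 | D | 50
After SELECT (1 rows):
orders.yr
50
After ORDER BY (1 rows):
orders.yr
50

== RESULT ==
orders.yr
50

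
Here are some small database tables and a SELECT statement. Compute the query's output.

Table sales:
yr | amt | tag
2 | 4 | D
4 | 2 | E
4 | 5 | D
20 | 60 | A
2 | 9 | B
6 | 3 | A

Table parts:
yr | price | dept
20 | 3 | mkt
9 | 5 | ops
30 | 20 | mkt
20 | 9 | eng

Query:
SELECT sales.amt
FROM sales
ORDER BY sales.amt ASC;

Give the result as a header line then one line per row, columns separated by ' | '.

== RESULT ==
sales.amt
2
3
4
5
9
60

Derivation:
After SELECT (6 rows):
sales.amt
4
2
5
60
9
3
After ORDER BY (6 rows):
sales.amt
2
3
4
5
9
60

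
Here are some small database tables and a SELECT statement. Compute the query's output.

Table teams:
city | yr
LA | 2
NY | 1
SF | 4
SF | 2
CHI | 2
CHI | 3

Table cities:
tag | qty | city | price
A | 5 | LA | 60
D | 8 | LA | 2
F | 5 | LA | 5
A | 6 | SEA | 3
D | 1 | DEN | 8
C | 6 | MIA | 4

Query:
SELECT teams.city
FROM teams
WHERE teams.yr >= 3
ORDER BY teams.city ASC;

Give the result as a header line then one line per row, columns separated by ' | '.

After WHERE (2 rows):
teams.city | teams.yr
SF | 4
CHI | 3
After SELECT (2 rows):
teams.city
SF
CHI
After ORDER BY (2 rows):
teams.city
CHI
SF

== RESULT ==
teams.city
CHI
SF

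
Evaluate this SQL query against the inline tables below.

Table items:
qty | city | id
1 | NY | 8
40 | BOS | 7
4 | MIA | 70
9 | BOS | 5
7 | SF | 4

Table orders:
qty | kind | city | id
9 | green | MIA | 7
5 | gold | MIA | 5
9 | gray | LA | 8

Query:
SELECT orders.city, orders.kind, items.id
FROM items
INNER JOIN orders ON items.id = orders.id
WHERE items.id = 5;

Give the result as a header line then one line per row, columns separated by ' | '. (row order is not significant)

After JOIN orders (3 rows):
items.qty | items.city | items.id | orders.qty | orders.kind | orders.city | orders.id
1 | NY | 8 | 9 | gray | LA | 8
40 | BOS | 7 | 9 | green | MIA | 7
9 | BOS | 5 | 5 | gold | MIA | 5
After WHERE (1 rows):
items.qty | items.city | items.id | orders.qty | orders.kind | orders.city | orders.id
9 | BOS | 5 | 5 | gold | MIA | 5
After SELECT (1 rows):
orders.city | orders.kind | items.id
MIA | gold | 5

== RESULT ==
orders.city | orders.kind | items.id
MIA | gold | 5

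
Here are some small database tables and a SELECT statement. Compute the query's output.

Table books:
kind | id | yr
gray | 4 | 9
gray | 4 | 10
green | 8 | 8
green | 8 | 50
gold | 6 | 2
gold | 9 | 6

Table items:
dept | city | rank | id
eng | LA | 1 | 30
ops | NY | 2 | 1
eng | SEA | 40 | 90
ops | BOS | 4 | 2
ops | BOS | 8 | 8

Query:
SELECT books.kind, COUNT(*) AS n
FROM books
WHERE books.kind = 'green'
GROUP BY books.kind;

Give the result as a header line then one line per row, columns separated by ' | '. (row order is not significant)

== RESULT ==
books.kind | n
green | 2

Derivation:
After WHERE (2 rows):
books.kind | books.id | books.yr
green | 8 | 8
green | 8 | 50
After GROUP BY (1 rows):
books.kind | n
green | 2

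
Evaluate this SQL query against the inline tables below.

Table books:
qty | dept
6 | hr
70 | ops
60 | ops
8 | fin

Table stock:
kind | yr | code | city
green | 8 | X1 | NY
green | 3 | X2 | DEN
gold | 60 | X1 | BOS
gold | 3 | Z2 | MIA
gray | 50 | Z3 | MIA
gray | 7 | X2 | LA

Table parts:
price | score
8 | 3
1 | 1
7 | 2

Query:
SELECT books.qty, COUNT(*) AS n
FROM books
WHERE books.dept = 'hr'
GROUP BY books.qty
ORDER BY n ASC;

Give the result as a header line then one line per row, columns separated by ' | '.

After WHERE (1 rows):
books.qty | books.dept
6 | hr
After GROUP BY (1 rows):
books.qty | n
6 | 1
After ORDER BY (1 rows):
books.qty | n
6 | 1

== RESULT ==
books.qty | n
6 | 1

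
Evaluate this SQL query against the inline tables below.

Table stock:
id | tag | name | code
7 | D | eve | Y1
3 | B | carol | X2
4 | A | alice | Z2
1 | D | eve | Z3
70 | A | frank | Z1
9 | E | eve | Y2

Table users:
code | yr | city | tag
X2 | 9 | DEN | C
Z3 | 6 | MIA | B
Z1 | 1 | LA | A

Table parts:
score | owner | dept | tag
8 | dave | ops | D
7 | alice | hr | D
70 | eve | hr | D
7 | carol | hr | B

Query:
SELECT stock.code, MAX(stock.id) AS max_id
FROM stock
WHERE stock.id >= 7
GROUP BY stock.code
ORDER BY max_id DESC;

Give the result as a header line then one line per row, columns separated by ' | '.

== RESULT ==
stock.code | max_id
Z1 | 70
Y2 | 9
Y1 | 7

Derivation:
After WHERE (3 rows):
stock.id | stock.tag | stock.name | stock.code
7 | D | eve | Y1
70 | A | frank | Z1
9 | E | eve | Y2
After GROUP BY (3 rows):
stock.code | max_id
Y1 | 7
Z1 | 70
Y2 | 9
After ORDER BY (3 rows):
stock.code | max_id
Z1 | 70
Y2 | 9
Y1 | 7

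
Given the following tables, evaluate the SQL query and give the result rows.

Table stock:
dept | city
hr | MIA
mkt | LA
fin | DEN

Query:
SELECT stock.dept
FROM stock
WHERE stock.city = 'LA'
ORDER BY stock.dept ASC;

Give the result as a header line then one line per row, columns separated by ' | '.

After WHERE (1 rows):
stock.dept | stock.city
mkt | LA
After SELECT (1 rows):
stock.dept
mkt
After ORDER BY (1 rows):
stock.dept
mkt

== RESULT ==
stock.dept
mkt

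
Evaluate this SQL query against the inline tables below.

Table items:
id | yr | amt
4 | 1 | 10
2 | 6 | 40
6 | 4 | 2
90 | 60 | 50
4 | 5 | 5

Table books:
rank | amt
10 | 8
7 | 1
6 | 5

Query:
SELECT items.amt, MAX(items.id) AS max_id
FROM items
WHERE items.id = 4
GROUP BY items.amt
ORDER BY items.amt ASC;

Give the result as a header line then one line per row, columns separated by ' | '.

After WHERE (2 rows):
items.id | items.yr | items.amt
4 | 1 | 10
4 | 5 | 5
After GROUP BY (2 rows):
items.amt | max_id
10 | 4
5 | 4
After ORDER BY (2 rows):
items.amt | max_id
5 | 4
10 | 4

== RESULT ==
items.amt | max_id
5 | 4
10 | 4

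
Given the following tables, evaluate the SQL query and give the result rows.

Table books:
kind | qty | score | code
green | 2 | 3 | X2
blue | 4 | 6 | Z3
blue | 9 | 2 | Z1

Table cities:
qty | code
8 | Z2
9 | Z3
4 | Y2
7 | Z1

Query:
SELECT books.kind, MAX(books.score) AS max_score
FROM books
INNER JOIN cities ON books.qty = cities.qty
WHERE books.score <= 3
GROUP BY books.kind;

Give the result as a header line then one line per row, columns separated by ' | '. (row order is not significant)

After JOIN cities (2 rows):
books.kind | books.qty | books.score | books.code | cities.qty | cities.code
blue | 4 | 6 | Z3 | 4 | Y2
blue | 9 | 2 | Z1 | 9 | Z3
After WHERE (1 rows):
books.kind | books.qty | books.score | books.code | cities.qty | cities.code
blue | 9 | 2 | Z1 | 9 | Z3
After GROUP BY (1 rows):
books.kind | max_score
blue | 2

== RESULT ==
books.kind | max_score
blue | 2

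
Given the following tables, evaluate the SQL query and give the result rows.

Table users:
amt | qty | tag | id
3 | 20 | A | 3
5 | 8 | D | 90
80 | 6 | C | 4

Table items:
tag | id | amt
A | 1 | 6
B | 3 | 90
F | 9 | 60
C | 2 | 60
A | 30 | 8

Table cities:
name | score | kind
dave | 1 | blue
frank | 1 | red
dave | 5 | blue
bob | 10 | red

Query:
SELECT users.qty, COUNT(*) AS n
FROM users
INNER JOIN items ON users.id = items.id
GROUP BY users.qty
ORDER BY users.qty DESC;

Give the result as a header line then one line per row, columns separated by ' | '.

== RESULT ==
users.qty | n
20 | 1

Derivation:
After JOIN items (1 rows):
users.amt | users.qty | users.tag | users.id | items.tag | items.id | items.amt
3 | 20 | A | 3 | B | 3 | 90
After GROUP BY (1 rows):
users.qty | n
20 | 1
After ORDER BY (1 rows):
users.qty | n
20 | 1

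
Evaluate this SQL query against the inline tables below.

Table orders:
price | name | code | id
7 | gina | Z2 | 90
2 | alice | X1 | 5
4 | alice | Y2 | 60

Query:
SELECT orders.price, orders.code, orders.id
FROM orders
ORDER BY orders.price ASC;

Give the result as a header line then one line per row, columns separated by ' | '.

== RESULT ==
orders.price | orders.code | orders.id
2 | X1 | 5
4 | Y2 | 60
7 | Z2 | 90

Derivation:
After SELECT (3 rows):
orders.price | orders.code | orders.id
7 | Z2 | 90
2 | X1 | 5
4 | Y2 | 60
After ORDER BY (3 rows):
orders.price | orders.code | orders.id
2 | X1 | 5
4 | Y2 | 60
7 | Z2 | 90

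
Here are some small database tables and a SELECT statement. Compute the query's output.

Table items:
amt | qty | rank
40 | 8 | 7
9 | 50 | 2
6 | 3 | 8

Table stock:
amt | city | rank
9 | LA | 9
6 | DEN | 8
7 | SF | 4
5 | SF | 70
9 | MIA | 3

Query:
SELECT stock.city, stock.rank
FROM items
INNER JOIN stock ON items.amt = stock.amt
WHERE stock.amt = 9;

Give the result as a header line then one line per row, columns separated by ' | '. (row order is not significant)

== RESULT ==
stock.city | stock.rank
LA | 9
MIA | 3

Derivation:
After JOIN stock (3 rows):
items.amt | items.qty | items.rank | stock.amt | stock.city | stock.rank
9 | 50 | 2 | 9 | LA | 9
9 | 50 | 2 | 9 | MIA | 3
6 | 3 | 8 | 6 | DEN | 8
After WHERE (2 rows):
items.amt | items.qty | items.rank | stock.amt | stock.city | stock.rank
9 | 50 | 2 | 9 | LA | 9
9 | 50 | 2 | 9 | MIA | 3
After SELECT (2 rows):
stock.city | stock.rank
LA | 9
MIA | 3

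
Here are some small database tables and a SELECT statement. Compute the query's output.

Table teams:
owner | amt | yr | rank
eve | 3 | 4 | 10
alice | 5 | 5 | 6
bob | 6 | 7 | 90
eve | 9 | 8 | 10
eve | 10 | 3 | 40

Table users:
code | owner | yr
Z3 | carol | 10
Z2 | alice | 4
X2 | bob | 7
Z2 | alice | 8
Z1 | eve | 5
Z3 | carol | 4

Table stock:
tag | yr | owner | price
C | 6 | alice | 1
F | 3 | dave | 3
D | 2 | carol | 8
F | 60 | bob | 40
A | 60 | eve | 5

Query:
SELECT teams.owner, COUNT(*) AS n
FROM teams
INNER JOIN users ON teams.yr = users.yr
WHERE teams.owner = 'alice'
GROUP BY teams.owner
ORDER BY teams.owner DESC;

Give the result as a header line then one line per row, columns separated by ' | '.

== RESULT ==
teams.owner | n
alice | 1

Derivation:
After JOIN users (5 rows):
teams.owner | teams.amt | teams.yr | teams.rank | users.code | users.owner | users.yr
eve | 3 | 4 | 10 | Z2 | alice | 4
eve | 3 | 4 | 10 | Z3 | carol | 4
alice | 5 | 5 | 6 | Z1 | eve | 5
bob | 6 | 7 | 90 | X2 | bob | 7
eve | 9 | 8 | 10 | Z2 | alice | 8
After WHERE (1 rows):
teams.owner | teams.amt | teams.yr | teams.rank | users.code | users.owner | users.yr
alice | 5 | 5 | 6 | Z1 | eve | 5
After GROUP BY (1 rows):
teams.owner | n
alice | 1
After ORDER BY (1 rows):
teams.owner | n
alice | 1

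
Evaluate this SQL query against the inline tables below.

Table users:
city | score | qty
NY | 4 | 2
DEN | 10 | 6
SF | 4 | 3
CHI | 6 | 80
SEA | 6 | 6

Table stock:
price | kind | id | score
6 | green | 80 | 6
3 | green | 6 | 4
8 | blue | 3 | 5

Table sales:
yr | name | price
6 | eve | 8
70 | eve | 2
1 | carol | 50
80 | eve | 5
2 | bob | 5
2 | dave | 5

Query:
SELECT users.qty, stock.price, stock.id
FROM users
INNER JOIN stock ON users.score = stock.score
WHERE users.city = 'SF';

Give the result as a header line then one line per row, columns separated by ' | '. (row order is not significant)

== RESULT ==
users.qty | stock.price | stock.id
3 | 3 | 6

Derivation:
After JOIN stock (4 rows):
users.city | users.score | users.qty | stock.price | stock.kind | stock.id | stock.score
NY | 4 | 2 | 3 | green | 6 | 4
SF | 4 | 3 | 3 | green | 6 | 4
CHI | 6 | 80 | 6 | green | 80 | 6
SEA | 6 | 6 | 6 | green | 80 | 6
After WHERE (1 rows):
users.city | users.score | users.qty | stock.price | stock.kind | stock.id | stock.score
SF | 4 | 3 | 3 | green | 6 | 4
After SELECT (1 rows):
users.qty | stock.price | stock.id
3 | 3 | 6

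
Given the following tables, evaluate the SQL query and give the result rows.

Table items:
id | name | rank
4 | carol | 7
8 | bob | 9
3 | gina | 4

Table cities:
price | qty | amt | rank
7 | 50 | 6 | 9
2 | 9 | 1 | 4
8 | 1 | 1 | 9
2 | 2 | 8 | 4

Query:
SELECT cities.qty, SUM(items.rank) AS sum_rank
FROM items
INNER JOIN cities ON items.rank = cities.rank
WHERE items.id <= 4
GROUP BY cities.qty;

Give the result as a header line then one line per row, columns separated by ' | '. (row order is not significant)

== RESULT ==
cities.qty | sum_rank
9 | 4
2 | 4

Derivation:
After JOIN cities (4 rows):
items.id | items.name | items.rank | cities.price | cities.qty | cities.amt | cities.rank
8 | bob | 9 | 7 | 50 | 6 | 9
8 | bob | 9 | 8 | 1 | 1 | 9
3 | gina | 4 | 2 | 9 | 1 | 4
3 | gina | 4 | 2 | 2 | 8 | 4
After WHERE (2 rows):
items.id | items.name | items.rank | cities.price | cities.qty | cities.amt | cities.rank
3 | gina | 4 | 2 | 9 | 1 | 4
3 | gina | 4 | 2 | 2 | 8 | 4
After GROUP BY (2 rows):
cities.qty | sum_rank
9 | 4
2 | 4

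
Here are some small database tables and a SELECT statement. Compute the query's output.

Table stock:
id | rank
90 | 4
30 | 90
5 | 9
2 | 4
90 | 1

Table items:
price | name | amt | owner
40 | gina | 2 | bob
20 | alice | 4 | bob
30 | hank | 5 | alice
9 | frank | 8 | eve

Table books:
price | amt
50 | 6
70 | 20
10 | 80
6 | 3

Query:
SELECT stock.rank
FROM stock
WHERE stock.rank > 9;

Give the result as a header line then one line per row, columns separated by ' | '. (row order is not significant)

After WHERE (1 rows):
stock.id | stock.rank
30 | 90
After SELECT (1 rows):
stock.rank
90

== RESULT ==
stock.rank
90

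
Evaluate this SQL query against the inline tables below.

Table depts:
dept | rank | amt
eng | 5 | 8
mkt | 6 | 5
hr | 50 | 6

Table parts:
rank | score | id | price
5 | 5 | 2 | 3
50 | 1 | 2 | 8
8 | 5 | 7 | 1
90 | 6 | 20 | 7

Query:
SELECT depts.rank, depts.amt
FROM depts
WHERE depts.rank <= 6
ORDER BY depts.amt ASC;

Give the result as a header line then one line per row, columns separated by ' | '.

After WHERE (2 rows):
depts.dept | depts.rank | depts.amt
eng | 5 | 8
mkt | 6 | 5
After SELECT (2 rows):
depts.rank | depts.amt
5 | 8
6 | 5
After ORDER BY (2 rows):
depts.rank | depts.amt
6 | 5
5 | 8

== RESULT ==
depts.rank | depts.amt
6 | 5
5 | 8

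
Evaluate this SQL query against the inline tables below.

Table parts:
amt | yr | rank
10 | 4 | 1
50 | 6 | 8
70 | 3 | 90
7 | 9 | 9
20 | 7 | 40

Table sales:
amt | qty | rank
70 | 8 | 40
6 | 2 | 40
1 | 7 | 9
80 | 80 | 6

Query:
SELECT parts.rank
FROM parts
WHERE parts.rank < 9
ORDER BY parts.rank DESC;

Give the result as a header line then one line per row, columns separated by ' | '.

After WHERE (2 rows):
parts.amt | parts.yr | parts.rank
10 | 4 | 1
50 | 6 | 8
After SELECT (2 rows):
parts.rank
1
8
After ORDER BY (2 rows):
parts.rank
8
1

== RESULT ==
parts.rank
8
1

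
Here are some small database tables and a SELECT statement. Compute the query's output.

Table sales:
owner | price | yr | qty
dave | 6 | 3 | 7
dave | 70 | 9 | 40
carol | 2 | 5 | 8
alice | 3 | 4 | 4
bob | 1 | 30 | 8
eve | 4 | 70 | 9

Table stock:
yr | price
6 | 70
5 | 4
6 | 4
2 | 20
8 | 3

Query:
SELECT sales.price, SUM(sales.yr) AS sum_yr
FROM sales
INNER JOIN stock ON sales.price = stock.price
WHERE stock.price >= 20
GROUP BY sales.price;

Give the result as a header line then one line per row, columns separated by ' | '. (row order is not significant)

== RESULT ==
sales.price | sum_yr
70 | 9

Derivation:
After JOIN stock (4 rows):
sales.owner | sales.price | sales.yr | sales.qty | stock.yr | stock.price
dave | 70 | 9 | 40 | 6 | 70
alice | 3 | 4 | 4 | 8 | 3
eve | 4 | 70 | 9 | 5 | 4
eve | 4 | 70 | 9 | 6 | 4
After WHERE (1 rows):
sales.owner | sales.price | sales.yr | sales.qty | stock.yr | stock.price
dave | 70 | 9 | 40 | 6 | 70
After GROUP BY (1 rows):
sales.price | sum_yr
70 | 9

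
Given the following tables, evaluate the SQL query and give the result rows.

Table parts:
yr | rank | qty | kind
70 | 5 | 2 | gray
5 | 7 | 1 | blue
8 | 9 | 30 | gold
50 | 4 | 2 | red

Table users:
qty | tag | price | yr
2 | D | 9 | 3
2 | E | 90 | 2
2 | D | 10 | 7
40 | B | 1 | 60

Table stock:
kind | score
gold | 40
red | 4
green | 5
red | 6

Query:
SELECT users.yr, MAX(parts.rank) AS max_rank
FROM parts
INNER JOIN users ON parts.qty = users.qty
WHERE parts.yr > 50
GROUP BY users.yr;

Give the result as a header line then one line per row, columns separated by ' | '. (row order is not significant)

After JOIN users (6 rows):
parts.yr | parts.rank | parts.qty | parts.kind | users.qty | users.tag | users.price | users.yr
70 | 5 | 2 | gray | 2 | D | 9 | 3
70 | 5 | 2 | gray | 2 | E | 90 | 2
70 | 5 | 2 | gray | 2 | D | 10 | 7
50 | 4 | 2 | red | 2 | D | 9 | 3
50 | 4 | 2 | red | 2 | E | 90 | 2
50 | 4 | 2 | red | 2 | D | 10 | 7
After WHERE (3 rows):
parts.yr | parts.rank | parts.qty | parts.kind | users.qty | users.tag | users.price | users.yr
70 | 5 | 2 | gray | 2 | D | 9 | 3
70 | 5 | 2 | gray | 2 | E | 90 | 2
70 | 5 | 2 | gray | 2 | D | 10 | 7
After GROUP BY (3 rows):
users.yr | max_rank
3 | 5
2 | 5
7 | 5

== RESULT ==
users.yr | max_rank
3 | 5
2 | 5
7 | 5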